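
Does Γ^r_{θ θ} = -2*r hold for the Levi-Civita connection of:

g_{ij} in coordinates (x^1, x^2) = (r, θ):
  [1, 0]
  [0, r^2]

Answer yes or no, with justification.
Γ^r_{θ θ} = (1/2) g^{rr} (∂_θ g_{rθ} + ∂_θ g_{rθ} - ∂_r g_{θθ}) = (1/2)(1)((0) + (0) - (2*r)) = -r
This differs from the proposed value -2*r.
No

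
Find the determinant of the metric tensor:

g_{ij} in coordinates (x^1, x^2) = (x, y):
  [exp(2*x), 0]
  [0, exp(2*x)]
For a 2×2 metric: det(g) = g_{11}·g_{22} - g_{12}·g_{21}
= (exp(2*x))·(exp(2*x)) - (0)·(0)
= exp(4*x) - 0
det(g) = exp(4*x)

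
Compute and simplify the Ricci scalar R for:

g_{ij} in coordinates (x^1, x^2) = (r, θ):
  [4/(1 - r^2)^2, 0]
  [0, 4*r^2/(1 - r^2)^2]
Non-zero Christoffel symbols (Γ^k_{ij} = Γ^k_{ji}):
Γ^r_{r r} = 2*r/(1 - r^2)
Γ^r_{θ θ} = (r^3 + r)/(r^2 - 1)
Γ^θ_{r θ} = (-r^2 - 1)/(r^3 - r)
Ricci tensor (R_{ij} = R^k_{ikj}): R_{rr} = -4/(r^2 - 1)^2, R_{rθ} = 0, R_{θθ} = -4*r^2/(r^2 - 1)^2
Inverse metric: g^{rr} = (1 - r^2)^2/4, g^{θθ} = (1 - r^2)^2/(4*r^2)
R = g^{ij} R_{ij} = ((1 - r^2)^2/4)(-4/(r^2 - 1)^2) + ((1 - r^2)^2/(4*r^2))(-4*r^2/(r^2 - 1)^2) = -2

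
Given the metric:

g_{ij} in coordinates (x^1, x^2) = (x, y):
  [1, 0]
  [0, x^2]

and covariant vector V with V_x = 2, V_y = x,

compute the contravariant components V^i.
Inverse metric (diagonal): g^{xx} = 1, g^{yy} = 1/x^2
V^i = g^{ij} V_j:
V^x = (1)(2) + (0)(x) = 2
V^y = (0)(2) + (1/x^2)(x) = 1/x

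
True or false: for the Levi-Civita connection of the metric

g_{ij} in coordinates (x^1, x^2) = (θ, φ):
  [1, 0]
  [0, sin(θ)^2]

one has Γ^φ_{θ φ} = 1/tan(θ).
Γ^φ_{θ φ} = (1/2) g^{φφ} (∂_θ g_{φφ} + ∂_φ g_{φθ} - ∂_φ g_{θφ}) = (1/2)(1/sin(θ)^2)((sin(2*θ)) + (0) - (0)) = 1/tan(θ)
This equals the proposed value 1/tan(θ).
True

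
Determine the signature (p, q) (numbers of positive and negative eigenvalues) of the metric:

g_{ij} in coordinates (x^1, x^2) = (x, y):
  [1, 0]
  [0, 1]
The metric is diagonal, so its eigenvalues are the diagonal entries: 1, 1 (at a generic point, where coordinate-dependent entries are positive).
2 positive, 0 negative.
(2, 0) - Riemannian (positive definite)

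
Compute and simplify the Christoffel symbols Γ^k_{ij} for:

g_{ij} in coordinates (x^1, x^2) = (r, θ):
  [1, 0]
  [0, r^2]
Using Γ^k_{ij} = (1/2) g^{km} (∂_i g_{mj} + ∂_j g_{mi} - ∂_m g_{ij}); the metric is diagonal, so only the m = k term contributes.
Non-zero symbols (using the symmetry Γ^k_{ij} = Γ^k_{ji}):
Γ^r_{θ θ} = (1/2) g^{rr} (∂_θ g_{rθ} + ∂_θ g_{rθ} - ∂_r g_{θθ}) = (1/2)(1)((0) + (0) - (2*r)) = -r
Γ^θ_{r θ} = (1/2) g^{θθ} (∂_r g_{θθ} + ∂_θ g_{θr} - ∂_θ g_{rθ}) = (1/2)(1/r^2)((2*r) + (0) - (0)) = 1/r
All other Christoffel symbols are zero.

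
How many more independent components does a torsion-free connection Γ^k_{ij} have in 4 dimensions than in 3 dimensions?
Independent components in n dimensions: n × n(n+1)/2 = n^2(n+1)/2.
4D: 4 × 10 = 40
3D: 3 × 6 = 18
Difference = 40 - 18 = 22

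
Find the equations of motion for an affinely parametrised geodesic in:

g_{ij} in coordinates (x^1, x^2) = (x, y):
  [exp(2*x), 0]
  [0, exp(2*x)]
Geodesic equation: d^2x^k/dλ^2 + Γ^k_{ij} (dx^i/dλ)(dx^j/dλ) = 0.
Non-zero Christoffel symbols:
Γ^x_{x x} = 1
Γ^x_{y y} = -1
Γ^y_{x y} = 1
Substituting (the symmetric pair Γ^k_{ij}, Γ^k_{ji} combines into a factor 2):
d^2x/dλ^2 + (dx/dλ)^2 - (dy/dλ)^2 = 0
d^2y/dλ^2 + 2 (dx/dλ)(dy/dλ) = 0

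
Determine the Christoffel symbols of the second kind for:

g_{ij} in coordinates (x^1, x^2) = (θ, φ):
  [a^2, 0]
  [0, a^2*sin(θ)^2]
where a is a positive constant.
Using Γ^k_{ij} = (1/2) g^{km} (∂_i g_{mj} + ∂_j g_{mi} - ∂_m g_{ij}); the metric is diagonal, so only the m = k term contributes.
Non-zero symbols (using the symmetry Γ^k_{ij} = Γ^k_{ji}):
Γ^θ_{φ φ} = (1/2) g^{θθ} (∂_φ g_{θφ} + ∂_φ g_{θφ} - ∂_θ g_{φφ}) = (1/2)(1/a^2)((0) + (0) - (a^2*sin(2*θ))) = -sin(2*θ)/2
Γ^φ_{θ φ} = (1/2) g^{φφ} (∂_θ g_{φφ} + ∂_φ g_{φθ} - ∂_φ g_{θφ}) = (1/2)(1/(a^2*sin(θ)^2))((a^2*sin(2*θ)) + (0) - (0)) = 1/tan(θ)
All other Christoffel symbols are zero.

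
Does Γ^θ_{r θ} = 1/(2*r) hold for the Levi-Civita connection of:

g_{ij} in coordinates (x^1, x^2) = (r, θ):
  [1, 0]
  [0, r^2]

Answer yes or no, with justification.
Γ^θ_{r θ} = (1/2) g^{θθ} (∂_r g_{θθ} + ∂_θ g_{θr} - ∂_θ g_{rθ}) = (1/2)(1/r^2)((2*r) + (0) - (0)) = 1/r
This differs from the proposed value 1/(2*r).
No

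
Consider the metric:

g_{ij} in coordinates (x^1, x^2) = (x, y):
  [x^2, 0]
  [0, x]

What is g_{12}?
With x^1 = x, x^2 = y, g_{12} = g_{xy} is the row-1, column-2 entry of the matrix.
g_{12} = 0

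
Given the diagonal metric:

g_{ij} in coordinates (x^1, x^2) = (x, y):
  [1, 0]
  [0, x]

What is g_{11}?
With x^1 = x, x^2 = y, g_{11} = g_{xx} is the row-1, column-1 entry of the matrix.
g_{11} = 1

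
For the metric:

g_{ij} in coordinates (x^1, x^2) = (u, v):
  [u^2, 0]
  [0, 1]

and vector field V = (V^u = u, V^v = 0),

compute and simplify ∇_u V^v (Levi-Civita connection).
Non-zero Christoffel symbols:
Γ^u_{u u} = 1/u
∇_u V^v = ∂_u V^v + Γ^v_{u j} V^j
  = (0) + (0)(u) + (0)(0)
  = 0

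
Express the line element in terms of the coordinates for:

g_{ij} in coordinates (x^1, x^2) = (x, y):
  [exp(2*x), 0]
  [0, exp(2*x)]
ds^2 = g_{ij} dx^i dx^j; only the non-zero components contribute.
ds^2 = exp(2*x) dx^2 + exp(2*x) dy^2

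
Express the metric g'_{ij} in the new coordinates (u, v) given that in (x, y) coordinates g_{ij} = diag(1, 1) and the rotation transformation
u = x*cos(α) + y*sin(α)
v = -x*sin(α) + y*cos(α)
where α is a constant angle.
Invert the transformation: x = u*cos(α) - v*sin(α), y = u*sin(α) + v*cos(α)
g'_{ij} = (∂x^k/∂x'^i)(∂x^l/∂x'^j) g_{kl}; with g_{kl} = δ_{kl} this is Σ_k (∂x^k/∂x'^i)(∂x^k/∂x'^j).
Jacobian: ∂x/∂u = cos(α), ∂x/∂v = -sin(α), ∂y/∂u = sin(α), ∂y/∂v = cos(α)
g'_{uu} = (cos(α))(cos(α)) + (sin(α))(sin(α)) = 1
g'_{uv} = (cos(α))(-sin(α)) + (sin(α))(cos(α)) = 0
g'_{vv} = (-sin(α))(-sin(α)) + (cos(α))(cos(α)) = 1
g'_{ij} = diag(1, 1)
The Euclidean metric is invariant under rotations.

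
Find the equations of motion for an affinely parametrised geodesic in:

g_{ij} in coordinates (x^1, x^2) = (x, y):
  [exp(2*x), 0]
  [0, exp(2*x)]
Geodesic equation: d^2x^k/dλ^2 + Γ^k_{ij} (dx^i/dλ)(dx^j/dλ) = 0.
Non-zero Christoffel symbols:
Γ^x_{x x} = 1
Γ^x_{y y} = -1
Γ^y_{x y} = 1
Substituting (the symmetric pair Γ^k_{ij}, Γ^k_{ji} combines into a factor 2):
d^2x/dλ^2 + (dx/dλ)^2 - (dy/dλ)^2 = 0
d^2y/dλ^2 + 2 (dx/dλ)(dy/dλ) = 0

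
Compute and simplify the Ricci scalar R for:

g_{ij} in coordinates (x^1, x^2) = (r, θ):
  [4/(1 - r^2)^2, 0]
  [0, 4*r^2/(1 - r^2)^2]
Non-zero Christoffel symbols (Γ^k_{ij} = Γ^k_{ji}):
Γ^r_{r r} = 2*r/(1 - r^2)
Γ^r_{θ θ} = (r^3 + r)/(r^2 - 1)
Γ^θ_{r θ} = (-r^2 - 1)/(r^3 - r)
Ricci tensor (R_{ij} = R^k_{ikj}): R_{rr} = -4/(r^2 - 1)^2, R_{rθ} = 0, R_{θθ} = -4*r^2/(r^2 - 1)^2
Inverse metric: g^{rr} = (1 - r^2)^2/4, g^{θθ} = (1 - r^2)^2/(4*r^2)
R = g^{ij} R_{ij} = ((1 - r^2)^2/4)(-4/(r^2 - 1)^2) + ((1 - r^2)^2/(4*r^2))(-4*r^2/(r^2 - 1)^2) = -2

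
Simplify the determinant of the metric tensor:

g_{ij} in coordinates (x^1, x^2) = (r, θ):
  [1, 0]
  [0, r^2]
For a 2×2 metric: det(g) = g_{11}·g_{22} - g_{12}·g_{21}
= (1)·(r^2) - (0)·(0)
= r^2 - 0
det(g) = r^2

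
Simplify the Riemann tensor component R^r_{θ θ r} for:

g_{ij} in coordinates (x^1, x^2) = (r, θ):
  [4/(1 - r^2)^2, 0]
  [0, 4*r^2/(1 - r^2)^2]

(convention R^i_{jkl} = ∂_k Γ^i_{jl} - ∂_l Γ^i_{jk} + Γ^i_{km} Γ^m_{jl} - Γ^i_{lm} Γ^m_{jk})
Non-zero Christoffel symbols (Γ^k_{ij} = Γ^k_{ji}):
Γ^r_{r r} = 2*r/(1 - r^2)
Γ^r_{θ θ} = (r^3 + r)/(r^2 - 1)
Γ^θ_{r θ} = (-r^2 - 1)/(r^3 - r)
R^r_{θ θ r} = ∂_θ Γ^r_{θ r} - ∂_r Γ^r_{θ θ} + Γ^r_{θ m} Γ^m_{θ r} - Γ^r_{r m} Γ^m_{θ θ}
  = (0) - ((r^4 - 4*r^2 - 1)/(r^2 - 1)^2) + (-(r^2 + 1)^2/(r^2 - 1)^2) - (-2*r^2*(r^2 + 1)/(r^2 - 1)^2) = 4*r^2/(r^2 - 1)^2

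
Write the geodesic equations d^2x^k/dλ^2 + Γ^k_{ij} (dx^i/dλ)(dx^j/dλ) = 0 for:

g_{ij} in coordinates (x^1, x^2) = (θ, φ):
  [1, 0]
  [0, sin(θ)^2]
Geodesic equation: d^2x^k/dλ^2 + Γ^k_{ij} (dx^i/dλ)(dx^j/dλ) = 0.
Non-zero Christoffel symbols:
Γ^θ_{φ φ} = -sin(2*θ)/2
Γ^φ_{θ φ} = 1/tan(θ)
Substituting (the symmetric pair Γ^k_{ij}, Γ^k_{ji} combines into a factor 2):
d^2θ/dλ^2 - (sin(2*θ)/2) (dφ/dλ)^2 = 0
d^2φ/dλ^2 + (2/tan(θ)) (dθ/dλ)(dφ/dλ) = 0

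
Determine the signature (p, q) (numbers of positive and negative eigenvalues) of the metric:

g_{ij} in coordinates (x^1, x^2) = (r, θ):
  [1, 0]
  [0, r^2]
The metric is diagonal, so its eigenvalues are the diagonal entries: 1, r^2 (at a generic point, where coordinate-dependent entries are positive).
2 positive, 0 negative.
(2, 0) - Riemannian (positive definite)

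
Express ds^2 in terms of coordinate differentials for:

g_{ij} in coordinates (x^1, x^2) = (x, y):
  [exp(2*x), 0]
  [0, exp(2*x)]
ds^2 = g_{ij} dx^i dx^j; only the non-zero components contribute.
ds^2 = exp(2*x) dx^2 + exp(2*x) dy^2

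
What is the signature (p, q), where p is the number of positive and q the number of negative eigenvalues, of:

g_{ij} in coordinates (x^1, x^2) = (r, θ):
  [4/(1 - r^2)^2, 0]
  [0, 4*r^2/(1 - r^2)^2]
The metric is diagonal, so its eigenvalues are the diagonal entries: 4/(1 - r^2)^2, 4*r^2/(1 - r^2)^2 (at a generic point, where coordinate-dependent entries are positive).
2 positive, 0 negative.
(2, 0) - Riemannian (positive definite)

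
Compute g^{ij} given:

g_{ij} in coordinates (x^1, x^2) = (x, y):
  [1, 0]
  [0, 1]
The metric is diagonal, so g^{ij} is diagonal with entries 1/g_{ii}: diag(1, 1).
g^{ij}:
  [1, 0]
  [0, 1]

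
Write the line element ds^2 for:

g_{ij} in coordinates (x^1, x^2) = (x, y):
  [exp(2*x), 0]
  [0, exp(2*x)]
ds^2 = g_{ij} dx^i dx^j; only the non-zero components contribute.
ds^2 = exp(2*x) dx^2 + exp(2*x) dy^2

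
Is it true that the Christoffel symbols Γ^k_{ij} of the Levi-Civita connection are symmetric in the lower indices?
The Levi-Civita connection is torsion-free, which is exactly Γ^k_{ij} = Γ^k_{ji}.
Yes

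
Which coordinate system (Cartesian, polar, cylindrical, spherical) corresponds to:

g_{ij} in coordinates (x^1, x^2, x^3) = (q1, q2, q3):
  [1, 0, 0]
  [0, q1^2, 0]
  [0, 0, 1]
The line element ds^2 = dq1^2 + q1^2 dq2^2 + dq3^2 is dr^2 + r^2 dθ^2 + dz^2 with q1 = r, q2 = θ, q3 = z.
cylindrical coordinates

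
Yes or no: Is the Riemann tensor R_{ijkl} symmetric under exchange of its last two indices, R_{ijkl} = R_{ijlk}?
It is antisymmetric in the last pair: R_{ijkl} = -R_{ijlk}.
No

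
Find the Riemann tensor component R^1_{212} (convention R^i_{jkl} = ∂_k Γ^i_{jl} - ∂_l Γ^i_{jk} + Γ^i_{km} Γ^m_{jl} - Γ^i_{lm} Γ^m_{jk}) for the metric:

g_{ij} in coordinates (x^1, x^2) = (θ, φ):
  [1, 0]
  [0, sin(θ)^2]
Non-zero Christoffel symbols (Γ^k_{ij} = Γ^k_{ji}):
Γ^θ_{φ φ} = -sin(2*θ)/2
Γ^φ_{θ φ} = 1/tan(θ)
R^θ_{φ θ φ} = ∂_θ Γ^θ_{φ φ} - ∂_φ Γ^θ_{φ θ} + Γ^θ_{θ m} Γ^m_{φ φ} - Γ^θ_{φ m} Γ^m_{φ θ}
  = (-cos(2*θ)) - (0) + (0) - (-cos(θ)^2) = sin(θ)^2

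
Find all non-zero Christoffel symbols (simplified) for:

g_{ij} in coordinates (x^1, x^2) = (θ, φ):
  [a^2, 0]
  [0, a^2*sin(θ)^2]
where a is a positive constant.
Using Γ^k_{ij} = (1/2) g^{km} (∂_i g_{mj} + ∂_j g_{mi} - ∂_m g_{ij}); the metric is diagonal, so only the m = k term contributes.
Non-zero symbols (using the symmetry Γ^k_{ij} = Γ^k_{ji}):
Γ^θ_{φ φ} = (1/2) g^{θθ} (∂_φ g_{θφ} + ∂_φ g_{θφ} - ∂_θ g_{φφ}) = (1/2)(1/a^2)((0) + (0) - (a^2*sin(2*θ))) = -sin(2*θ)/2
Γ^φ_{θ φ} = (1/2) g^{φφ} (∂_θ g_{φφ} + ∂_φ g_{φθ} - ∂_φ g_{θφ}) = (1/2)(1/(a^2*sin(θ)^2))((a^2*sin(2*θ)) + (0) - (0)) = 1/tan(θ)
All other Christoffel symbols are zero.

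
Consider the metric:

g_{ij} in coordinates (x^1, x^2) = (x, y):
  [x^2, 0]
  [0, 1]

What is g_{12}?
With x^1 = x, x^2 = y, g_{12} = g_{xy} is the row-1, column-2 entry of the matrix.
g_{12} = 0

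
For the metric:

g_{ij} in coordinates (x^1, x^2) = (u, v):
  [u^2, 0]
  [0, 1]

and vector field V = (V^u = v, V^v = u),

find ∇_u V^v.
Non-zero Christoffel symbols:
Γ^u_{u u} = 1/u
∇_u V^v = ∂_u V^v + Γ^v_{u j} V^j
  = (1) + (0)(v) + (0)(u)
  = 1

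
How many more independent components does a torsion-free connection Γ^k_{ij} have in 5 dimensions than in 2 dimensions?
Independent components in n dimensions: n × n(n+1)/2 = n^2(n+1)/2.
5D: 5 × 15 = 75
2D: 2 × 3 = 6
Difference = 75 - 6 = 69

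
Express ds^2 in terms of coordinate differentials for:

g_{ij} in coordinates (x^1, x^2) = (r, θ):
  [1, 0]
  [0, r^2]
ds^2 = g_{ij} dx^i dx^j; only the non-zero components contribute.
ds^2 = dr^2 + r^2 dθ^2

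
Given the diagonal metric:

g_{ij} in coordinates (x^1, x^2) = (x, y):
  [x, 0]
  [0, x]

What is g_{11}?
With x^1 = x, x^2 = y, g_{11} = g_{xx} is the row-1, column-1 entry of the matrix.
g_{11} = x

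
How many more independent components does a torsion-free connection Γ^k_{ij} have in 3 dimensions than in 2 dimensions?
Independent components in n dimensions: n × n(n+1)/2 = n^2(n+1)/2.
3D: 3 × 6 = 18
2D: 2 × 3 = 6
Difference = 18 - 6 = 12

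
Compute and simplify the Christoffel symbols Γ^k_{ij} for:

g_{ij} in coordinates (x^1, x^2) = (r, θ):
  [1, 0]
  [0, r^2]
Using Γ^k_{ij} = (1/2) g^{km} (∂_i g_{mj} + ∂_j g_{mi} - ∂_m g_{ij}); the metric is diagonal, so only the m = k term contributes.
Non-zero symbols (using the symmetry Γ^k_{ij} = Γ^k_{ji}):
Γ^r_{θ θ} = (1/2) g^{rr} (∂_θ g_{rθ} + ∂_θ g_{rθ} - ∂_r g_{θθ}) = (1/2)(1)((0) + (0) - (2*r)) = -r
Γ^θ_{r θ} = (1/2) g^{θθ} (∂_r g_{θθ} + ∂_θ g_{θr} - ∂_θ g_{rθ}) = (1/2)(1/r^2)((2*r) + (0) - (0)) = 1/r
All other Christoffel symbols are zero.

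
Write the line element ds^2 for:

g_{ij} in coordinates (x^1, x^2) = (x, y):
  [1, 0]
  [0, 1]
ds^2 = g_{ij} dx^i dx^j; only the non-zero components contribute.
ds^2 = dx^2 + dy^2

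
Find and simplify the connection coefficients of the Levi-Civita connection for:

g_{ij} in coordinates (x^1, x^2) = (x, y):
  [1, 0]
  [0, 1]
Using Γ^k_{ij} = (1/2) g^{km} (∂_i g_{mj} + ∂_j g_{mi} - ∂_m g_{ij}); the metric is diagonal, so only the m = k term contributes.
Every metric component is constant, so all ∂_m g_{ij} = 0 and every Christoffel symbol vanishes.
All Christoffel symbols are zero.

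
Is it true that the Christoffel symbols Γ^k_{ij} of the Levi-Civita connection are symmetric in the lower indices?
The Levi-Civita connection is torsion-free, which is exactly Γ^k_{ij} = Γ^k_{ji}.
Yes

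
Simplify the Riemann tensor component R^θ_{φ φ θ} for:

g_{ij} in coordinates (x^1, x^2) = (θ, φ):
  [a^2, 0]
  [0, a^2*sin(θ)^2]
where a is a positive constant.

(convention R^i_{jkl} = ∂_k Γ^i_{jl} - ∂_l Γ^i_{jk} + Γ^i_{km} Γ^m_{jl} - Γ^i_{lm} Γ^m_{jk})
Non-zero Christoffel symbols (Γ^k_{ij} = Γ^k_{ji}):
Γ^θ_{φ φ} = -sin(2*θ)/2
Γ^φ_{θ φ} = 1/tan(θ)
R^θ_{φ φ θ} = ∂_φ Γ^θ_{φ θ} - ∂_θ Γ^θ_{φ φ} + Γ^θ_{φ m} Γ^m_{φ θ} - Γ^θ_{θ m} Γ^m_{φ φ}
  = (0) - (-cos(2*θ)) + (-cos(θ)^2) - (0) = -sin(θ)^2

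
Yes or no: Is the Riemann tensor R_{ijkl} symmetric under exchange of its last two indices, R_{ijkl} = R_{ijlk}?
It is antisymmetric in the last pair: R_{ijkl} = -R_{ijlk}.
No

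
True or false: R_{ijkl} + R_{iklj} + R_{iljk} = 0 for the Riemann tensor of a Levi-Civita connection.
This is the first (algebraic) Bianchi identity.
True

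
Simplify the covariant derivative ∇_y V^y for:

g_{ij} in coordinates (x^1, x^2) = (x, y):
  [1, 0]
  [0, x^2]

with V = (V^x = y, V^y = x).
Non-zero Christoffel symbols:
Γ^x_{y y} = -x
Γ^y_{x y} = 1/x
∇_y V^y = ∂_y V^y + Γ^y_{y j} V^j
  = (0) + (1/x)(y) + (0)(x)
  = y/x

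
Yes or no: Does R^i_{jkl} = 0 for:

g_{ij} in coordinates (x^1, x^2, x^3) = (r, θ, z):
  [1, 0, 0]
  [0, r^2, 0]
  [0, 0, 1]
Non-zero Christoffel symbols:
Γ^r_{θ θ} = -r
Γ^θ_{r θ} = 1/r
Ricci tensor: R_{rr} = 0, R_{rθ} = 0, R_{rz} = 0, R_{θθ} = 0, R_{θz} = 0, R_{zz} = 0
All R_{ij} vanish; in 3 dimensions the Riemann tensor is fully determined by the Ricci tensor, so R^i_{jkl} = 0: the metric is flat (curvilinear coordinates on flat space).
Yes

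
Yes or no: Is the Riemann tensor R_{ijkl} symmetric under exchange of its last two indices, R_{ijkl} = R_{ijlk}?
It is antisymmetric in the last pair: R_{ijkl} = -R_{ijlk}.
No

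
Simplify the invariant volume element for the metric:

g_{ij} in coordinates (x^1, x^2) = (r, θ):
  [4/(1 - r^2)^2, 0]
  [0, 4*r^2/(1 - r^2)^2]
det(g) = 16*r^2/(1 - r^2)^4
√|det(g)| = 4*r/(r^2 - 1)^2
Volume element: dV = 4*r/(r^2 - 1)^2 dr dθ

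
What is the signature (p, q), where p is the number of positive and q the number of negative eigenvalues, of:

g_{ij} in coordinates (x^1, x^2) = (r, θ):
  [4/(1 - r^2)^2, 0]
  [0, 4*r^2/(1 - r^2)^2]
The metric is diagonal, so its eigenvalues are the diagonal entries: 4/(1 - r^2)^2, 4*r^2/(1 - r^2)^2 (at a generic point, where coordinate-dependent entries are positive).
2 positive, 0 negative.
(2, 0) - Riemannian (positive definite)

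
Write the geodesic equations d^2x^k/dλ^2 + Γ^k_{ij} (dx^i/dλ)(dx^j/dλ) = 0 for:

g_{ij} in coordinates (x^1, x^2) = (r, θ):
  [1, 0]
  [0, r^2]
Geodesic equation: d^2x^k/dλ^2 + Γ^k_{ij} (dx^i/dλ)(dx^j/dλ) = 0.
Non-zero Christoffel symbols:
Γ^r_{θ θ} = -r
Γ^θ_{r θ} = 1/r
Substituting (the symmetric pair Γ^k_{ij}, Γ^k_{ji} combines into a factor 2):
d^2r/dλ^2 - r (dθ/dλ)^2 = 0
d^2θ/dλ^2 + (2/r) (dr/dλ)(dθ/dλ) = 0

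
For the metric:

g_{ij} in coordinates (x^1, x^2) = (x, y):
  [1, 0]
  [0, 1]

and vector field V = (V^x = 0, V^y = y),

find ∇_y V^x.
All Christoffel symbols are zero.
∇_y V^x = ∂_y V^x + Γ^x_{y j} V^j
  = (0) + (0)(0) + (0)(y)
  = 0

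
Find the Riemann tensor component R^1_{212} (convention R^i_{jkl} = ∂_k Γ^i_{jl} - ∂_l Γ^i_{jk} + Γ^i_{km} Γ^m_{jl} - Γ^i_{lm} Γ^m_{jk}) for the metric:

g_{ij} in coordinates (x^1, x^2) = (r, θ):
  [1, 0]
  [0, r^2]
Non-zero Christoffel symbols (Γ^k_{ij} = Γ^k_{ji}):
Γ^r_{θ θ} = -r
Γ^θ_{r θ} = 1/r
R^r_{θ r θ} = ∂_r Γ^r_{θ θ} - ∂_θ Γ^r_{θ r} + Γ^r_{r m} Γ^m_{θ θ} - Γ^r_{θ m} Γ^m_{θ r}
  = (-1) - (0) + (0) - (-1) = 0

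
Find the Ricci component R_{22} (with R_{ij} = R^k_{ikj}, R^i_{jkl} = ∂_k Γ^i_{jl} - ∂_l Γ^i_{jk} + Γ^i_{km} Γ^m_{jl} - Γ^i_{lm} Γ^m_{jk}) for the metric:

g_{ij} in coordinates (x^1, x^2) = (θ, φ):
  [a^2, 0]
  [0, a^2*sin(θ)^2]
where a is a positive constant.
Non-zero Christoffel symbols (Γ^k_{ij} = Γ^k_{ji}):
Γ^θ_{φ φ} = -sin(2*θ)/2
Γ^φ_{θ φ} = 1/tan(θ)
R^θ_{φ θ φ} = ∂_θ Γ^θ_{φ φ} - ∂_φ Γ^θ_{φ θ} + Γ^θ_{θ m} Γ^m_{φ φ} - Γ^θ_{φ m} Γ^m_{φ θ}
  = (-cos(2*θ)) - (0) + (0) - (-cos(θ)^2) = sin(θ)^2
R^φ_{φ φ φ} = 0 (a repeated index in an antisymmetric pair)
R_{φφ} = R^θ_{φ θ φ} + R^φ_{φ φ φ} = (sin(θ)^2) + (0) = sin(θ)^2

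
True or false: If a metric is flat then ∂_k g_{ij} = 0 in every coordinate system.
Flatness means R^i_{jkl} = 0; the components can still vary, e.g. the flat plane in polar coordinates has g_{θθ} = r^2.
False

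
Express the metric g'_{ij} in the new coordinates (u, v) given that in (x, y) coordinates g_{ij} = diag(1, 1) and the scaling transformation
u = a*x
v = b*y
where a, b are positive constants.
Invert the transformation: x = u/a, y = v/b
g'_{ij} = (∂x^k/∂x'^i)(∂x^l/∂x'^j) g_{kl}; with g_{kl} = δ_{kl} this is Σ_k (∂x^k/∂x'^i)(∂x^k/∂x'^j).
Jacobian: ∂x/∂u = 1/a, ∂x/∂v = 0, ∂y/∂u = 0, ∂y/∂v = 1/b
g'_{uu} = (1/a)(1/a) + (0)(0) = 1/a^2
g'_{uv} = (1/a)(0) + (0)(1/b) = 0
g'_{vv} = (0)(0) + (1/b)(1/b) = 1/b^2
g'_{ij} = diag(1/a^2, 1/b^2)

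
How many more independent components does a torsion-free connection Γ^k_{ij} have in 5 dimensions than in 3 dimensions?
Independent components in n dimensions: n × n(n+1)/2 = n^2(n+1)/2.
5D: 5 × 15 = 75
3D: 3 × 6 = 18
Difference = 75 - 18 = 57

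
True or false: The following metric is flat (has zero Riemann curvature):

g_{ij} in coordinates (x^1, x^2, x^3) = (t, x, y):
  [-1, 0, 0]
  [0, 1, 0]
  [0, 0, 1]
All metric components are constant, so every Christoffel symbol vanishes and R^i_{jkl} = 0.
True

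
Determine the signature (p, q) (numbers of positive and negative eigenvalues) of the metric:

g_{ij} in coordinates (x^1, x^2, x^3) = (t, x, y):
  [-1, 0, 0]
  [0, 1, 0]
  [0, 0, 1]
The metric is diagonal, so its eigenvalues are the diagonal entries: -1, 1, 1 (at a generic point, where coordinate-dependent entries are positive).
2 positive, 1 negative.
(2, 1) - Lorentzian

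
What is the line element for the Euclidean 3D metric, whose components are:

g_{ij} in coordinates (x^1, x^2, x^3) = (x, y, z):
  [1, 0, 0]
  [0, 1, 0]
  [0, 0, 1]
ds^2 = g_{ij} dx^i dx^j; only the non-zero components contribute.
ds^2 = dx^2 + dy^2 + dz^2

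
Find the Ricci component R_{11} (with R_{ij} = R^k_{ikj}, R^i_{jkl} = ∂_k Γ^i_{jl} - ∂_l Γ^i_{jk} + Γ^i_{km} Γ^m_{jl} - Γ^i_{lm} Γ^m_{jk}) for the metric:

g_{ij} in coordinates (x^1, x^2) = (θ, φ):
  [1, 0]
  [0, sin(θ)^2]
Non-zero Christoffel symbols (Γ^k_{ij} = Γ^k_{ji}):
Γ^θ_{φ φ} = -sin(2*θ)/2
Γ^φ_{θ φ} = 1/tan(θ)
R^θ_{θ θ θ} = 0 (a repeated index in an antisymmetric pair)
R^φ_{θ φ θ} = ∂_φ Γ^φ_{θ θ} - ∂_θ Γ^φ_{θ φ} + Γ^φ_{φ m} Γ^m_{θ θ} - Γ^φ_{θ m} Γ^m_{θ φ}
  = (0) - (-1/sin(θ)^2) + (0) - (1/tan(θ)^2) = 1
R_{θθ} = R^θ_{θ θ θ} + R^φ_{θ φ θ} = (0) + (1) = 1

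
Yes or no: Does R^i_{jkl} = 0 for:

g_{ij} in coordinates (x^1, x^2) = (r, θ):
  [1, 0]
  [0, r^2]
Non-zero Christoffel symbols:
Γ^r_{θ θ} = -r
Γ^θ_{r θ} = 1/r
Ricci tensor: R_{rr} = 0, R_{rθ} = 0, R_{θθ} = 0
All R_{ij} vanish; in 2 dimensions the Riemann tensor is fully determined by the Ricci tensor, so R^i_{jkl} = 0: the metric is flat (curvilinear coordinates on flat space).
Yes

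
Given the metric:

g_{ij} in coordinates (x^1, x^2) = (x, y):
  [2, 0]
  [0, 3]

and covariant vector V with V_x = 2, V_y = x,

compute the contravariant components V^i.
Inverse metric (diagonal): g^{xx} = 1/2, g^{yy} = 1/3
V^i = g^{ij} V_j:
V^x = (1/2)(2) + (0)(x) = 1
V^y = (0)(2) + (1/3)(x) = x/3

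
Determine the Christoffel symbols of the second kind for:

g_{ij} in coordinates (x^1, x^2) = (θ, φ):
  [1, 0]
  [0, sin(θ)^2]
Using Γ^k_{ij} = (1/2) g^{km} (∂_i g_{mj} + ∂_j g_{mi} - ∂_m g_{ij}); the metric is diagonal, so only the m = k term contributes.
Non-zero symbols (using the symmetry Γ^k_{ij} = Γ^k_{ji}):
Γ^θ_{φ φ} = (1/2) g^{θθ} (∂_φ g_{θφ} + ∂_φ g_{θφ} - ∂_θ g_{φφ}) = (1/2)(1)((0) + (0) - (sin(2*θ))) = -sin(2*θ)/2
Γ^φ_{θ φ} = (1/2) g^{φφ} (∂_θ g_{φφ} + ∂_φ g_{φθ} - ∂_φ g_{θφ}) = (1/2)(1/sin(θ)^2)((sin(2*θ)) + (0) - (0)) = 1/tan(θ)
All other Christoffel symbols are zero.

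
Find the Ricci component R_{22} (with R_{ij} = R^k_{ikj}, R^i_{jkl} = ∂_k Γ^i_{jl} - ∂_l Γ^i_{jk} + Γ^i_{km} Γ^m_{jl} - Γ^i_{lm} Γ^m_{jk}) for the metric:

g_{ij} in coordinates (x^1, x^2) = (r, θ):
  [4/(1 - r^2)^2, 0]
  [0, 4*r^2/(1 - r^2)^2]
Non-zero Christoffel symbols (Γ^k_{ij} = Γ^k_{ji}):
Γ^r_{r r} = 2*r/(1 - r^2)
Γ^r_{θ θ} = (r^3 + r)/(r^2 - 1)
Γ^θ_{r θ} = (-r^2 - 1)/(r^3 - r)
R^r_{θ r θ} = ∂_r Γ^r_{θ θ} - ∂_θ Γ^r_{θ r} + Γ^r_{r m} Γ^m_{θ θ} - Γ^r_{θ m} Γ^m_{θ r}
  = ((r^4 - 4*r^2 - 1)/(r^2 - 1)^2) - (0) + (-2*r^2*(r^2 + 1)/(r^2 - 1)^2) - (-(r^2 + 1)^2/(r^2 - 1)^2) = -4*r^2/(r^2 - 1)^2
R^θ_{θ θ θ} = 0 (a repeated index in an antisymmetric pair)
R_{θθ} = R^r_{θ r θ} + R^θ_{θ θ θ} = (-4*r^2/(r^2 - 1)^2) + (0) = -4*r^2/(r^2 - 1)^2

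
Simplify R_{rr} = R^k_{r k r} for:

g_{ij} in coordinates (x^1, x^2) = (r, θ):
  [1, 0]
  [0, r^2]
Non-zero Christoffel symbols (Γ^k_{ij} = Γ^k_{ji}):
Γ^r_{θ θ} = -r
Γ^θ_{r θ} = 1/r
R^r_{r r r} = 0 (a repeated index in an antisymmetric pair)
R^θ_{r θ r} = ∂_θ Γ^θ_{r r} - ∂_r Γ^θ_{r θ} + Γ^θ_{θ m} Γ^m_{r r} - Γ^θ_{r m} Γ^m_{r θ}
  = (0) - (-1/r^2) + (0) - (1/r^2) = 0
R_{rr} = R^r_{r r r} + R^θ_{r θ r} = (0) + (0) = 0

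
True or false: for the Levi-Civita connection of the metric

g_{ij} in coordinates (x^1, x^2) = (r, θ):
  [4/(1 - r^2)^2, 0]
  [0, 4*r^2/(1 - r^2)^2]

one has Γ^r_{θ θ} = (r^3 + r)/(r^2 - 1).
Γ^r_{θ θ} = (1/2) g^{rr} (∂_θ g_{rθ} + ∂_θ g_{rθ} - ∂_r g_{θθ}) = (1/2)((1 - r^2)^2/4)((0) + (0) - (-8*(r^3 + r)/(r^2 - 1)^3)) = (r^3 + r)/(r^2 - 1)
This equals the proposed value (r^3 + r)/(r^2 - 1).
True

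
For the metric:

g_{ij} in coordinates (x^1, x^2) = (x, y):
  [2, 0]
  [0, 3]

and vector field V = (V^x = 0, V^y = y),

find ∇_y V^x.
All Christoffel symbols are zero.
∇_y V^x = ∂_y V^x + Γ^x_{y j} V^j
  = (0) + (0)(0) + (0)(y)
  = 0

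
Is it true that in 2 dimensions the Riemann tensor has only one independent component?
The number of independent components is n^2(n^2-1)/12 = 4·3/12 = 1 for n = 2 (e.g. R_{1212}).
Yes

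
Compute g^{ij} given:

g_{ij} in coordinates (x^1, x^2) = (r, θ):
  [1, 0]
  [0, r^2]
The metric is diagonal, so g^{ij} is diagonal with entries 1/g_{ii}: diag(1, 1/(r^2)).
g^{ij}:
  [1, 0]
  [0, 1/r^2]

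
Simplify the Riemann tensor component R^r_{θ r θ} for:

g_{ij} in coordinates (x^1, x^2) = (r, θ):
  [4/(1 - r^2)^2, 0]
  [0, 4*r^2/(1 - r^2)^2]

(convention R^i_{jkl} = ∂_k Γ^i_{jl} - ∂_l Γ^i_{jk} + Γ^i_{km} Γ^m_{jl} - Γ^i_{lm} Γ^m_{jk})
Non-zero Christoffel symbols (Γ^k_{ij} = Γ^k_{ji}):
Γ^r_{r r} = 2*r/(1 - r^2)
Γ^r_{θ θ} = (r^3 + r)/(r^2 - 1)
Γ^θ_{r θ} = (-r^2 - 1)/(r^3 - r)
R^r_{θ r θ} = ∂_r Γ^r_{θ θ} - ∂_θ Γ^r_{θ r} + Γ^r_{r m} Γ^m_{θ θ} - Γ^r_{θ m} Γ^m_{θ r}
  = ((r^4 - 4*r^2 - 1)/(r^2 - 1)^2) - (0) + (-2*r^2*(r^2 + 1)/(r^2 - 1)^2) - (-(r^2 + 1)^2/(r^2 - 1)^2) = -4*r^2/(r^2 - 1)^2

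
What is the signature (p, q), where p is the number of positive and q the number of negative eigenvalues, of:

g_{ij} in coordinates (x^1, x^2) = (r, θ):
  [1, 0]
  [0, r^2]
The metric is diagonal, so its eigenvalues are the diagonal entries: 1, r^2 (at a generic point, where coordinate-dependent entries are positive).
2 positive, 0 negative.
(2, 0) - Riemannian (positive definite)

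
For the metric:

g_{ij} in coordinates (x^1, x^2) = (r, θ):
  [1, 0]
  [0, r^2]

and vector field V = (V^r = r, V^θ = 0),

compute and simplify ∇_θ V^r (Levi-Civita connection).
Non-zero Christoffel symbols:
Γ^r_{θ θ} = -r
Γ^θ_{r θ} = 1/r
∇_θ V^r = ∂_θ V^r + Γ^r_{θ j} V^j
  = (0) + (0)(r) + (-r)(0)
  = 0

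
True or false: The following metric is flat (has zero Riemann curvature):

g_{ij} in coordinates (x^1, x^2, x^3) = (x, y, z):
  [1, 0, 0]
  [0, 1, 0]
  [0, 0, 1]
All metric components are constant, so every Christoffel symbol vanishes and R^i_{jkl} = 0.
True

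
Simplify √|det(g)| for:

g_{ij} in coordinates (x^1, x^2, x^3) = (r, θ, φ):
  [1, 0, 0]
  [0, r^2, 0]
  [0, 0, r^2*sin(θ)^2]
det(g) = r^4*sin(θ)^2
√|det(g)| = r^2*sin(θ) (taking 0 < θ < π so that |sin(θ)| = sin(θ))
Volume element: dV = r^2*sin(θ) dr dθ dφ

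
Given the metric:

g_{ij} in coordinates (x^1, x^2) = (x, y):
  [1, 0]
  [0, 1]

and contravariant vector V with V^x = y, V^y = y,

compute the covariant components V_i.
V_i = g_{ij} V^j:
V_x = (1)(y) + (0)(y) = y
V_y = (0)(y) + (1)(y) = y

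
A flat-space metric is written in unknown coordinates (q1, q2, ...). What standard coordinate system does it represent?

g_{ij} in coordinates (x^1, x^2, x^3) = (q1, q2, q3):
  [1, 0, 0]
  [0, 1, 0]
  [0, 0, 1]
All components are constant and the metric is the identity, i.e. orthonormal rectilinear coordinates.
Cartesian (3D) coordinates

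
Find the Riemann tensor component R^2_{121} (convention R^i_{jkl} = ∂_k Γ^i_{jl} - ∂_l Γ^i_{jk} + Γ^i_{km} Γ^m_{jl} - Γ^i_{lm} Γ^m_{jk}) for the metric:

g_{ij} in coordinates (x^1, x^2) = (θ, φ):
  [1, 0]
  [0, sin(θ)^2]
Non-zero Christoffel symbols (Γ^k_{ij} = Γ^k_{ji}):
Γ^θ_{φ φ} = -sin(2*θ)/2
Γ^φ_{θ φ} = 1/tan(θ)
R^φ_{θ φ θ} = ∂_φ Γ^φ_{θ θ} - ∂_θ Γ^φ_{θ φ} + Γ^φ_{φ m} Γ^m_{θ θ} - Γ^φ_{θ m} Γ^m_{θ φ}
  = (0) - (-1/sin(θ)^2) + (0) - (1/tan(θ)^2) = 1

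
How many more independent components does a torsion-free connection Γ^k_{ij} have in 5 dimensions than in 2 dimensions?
Independent components in n dimensions: n × n(n+1)/2 = n^2(n+1)/2.
5D: 5 × 15 = 75
2D: 2 × 3 = 6
Difference = 75 - 6 = 69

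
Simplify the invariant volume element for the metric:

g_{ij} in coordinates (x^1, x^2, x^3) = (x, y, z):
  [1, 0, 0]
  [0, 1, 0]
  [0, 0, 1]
det(g) = 1
√|det(g)| = 1
Volume element: dV = 1 dx dy dz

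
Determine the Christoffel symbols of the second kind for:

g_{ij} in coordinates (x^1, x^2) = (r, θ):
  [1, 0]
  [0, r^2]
Using Γ^k_{ij} = (1/2) g^{km} (∂_i g_{mj} + ∂_j g_{mi} - ∂_m g_{ij}); the metric is diagonal, so only the m = k term contributes.
Non-zero symbols (using the symmetry Γ^k_{ij} = Γ^k_{ji}):
Γ^r_{θ θ} = (1/2) g^{rr} (∂_θ g_{rθ} + ∂_θ g_{rθ} - ∂_r g_{θθ}) = (1/2)(1)((0) + (0) - (2*r)) = -r
Γ^θ_{r θ} = (1/2) g^{θθ} (∂_r g_{θθ} + ∂_θ g_{θr} - ∂_θ g_{rθ}) = (1/2)(1/r^2)((2*r) + (0) - (0)) = 1/r
All other Christoffel symbols are zero.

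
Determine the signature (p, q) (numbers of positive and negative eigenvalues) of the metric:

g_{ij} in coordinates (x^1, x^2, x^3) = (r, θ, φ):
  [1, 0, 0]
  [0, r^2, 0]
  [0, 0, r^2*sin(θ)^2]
The metric is diagonal, so its eigenvalues are the diagonal entries: 1, r^2, r^2*sin(θ)^2 (at a generic point, where coordinate-dependent entries are positive).
3 positive, 0 negative.
(3, 0) - Riemannian (positive definite)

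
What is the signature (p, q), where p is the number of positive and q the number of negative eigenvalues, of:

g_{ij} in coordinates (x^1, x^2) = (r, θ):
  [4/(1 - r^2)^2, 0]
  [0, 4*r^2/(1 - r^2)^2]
The metric is diagonal, so its eigenvalues are the diagonal entries: 4/(1 - r^2)^2, 4*r^2/(1 - r^2)^2 (at a generic point, where coordinate-dependent entries are positive).
2 positive, 0 negative.
(2, 0) - Riemannian (positive definite)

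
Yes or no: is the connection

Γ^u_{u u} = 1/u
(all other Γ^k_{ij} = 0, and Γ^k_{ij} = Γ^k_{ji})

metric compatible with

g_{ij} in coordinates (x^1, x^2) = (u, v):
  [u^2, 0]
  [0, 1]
Using ∇_k g_{ij} = ∂_k g_{ij} - Γ^m_{ki} g_{mj} - Γ^m_{kj} g_{im}:
e.g. ∇_u g_{uu} = (2*u) - (u) - (u) = 0
Every component ∇_k g_{ij} vanishes: the connection is metric compatible.
Yes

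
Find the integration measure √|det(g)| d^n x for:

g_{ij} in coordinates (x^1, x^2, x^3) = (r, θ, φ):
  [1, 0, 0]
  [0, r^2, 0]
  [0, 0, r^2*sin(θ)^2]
det(g) = r^4*sin(θ)^2
√|det(g)| = r^2*sin(θ) (taking 0 < θ < π so that |sin(θ)| = sin(θ))
Volume element: dV = r^2*sin(θ) dr dθ dφ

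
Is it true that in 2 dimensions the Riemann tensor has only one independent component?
The number of independent components is n^2(n^2-1)/12 = 4·3/12 = 1 for n = 2 (e.g. R_{1212}).
Yes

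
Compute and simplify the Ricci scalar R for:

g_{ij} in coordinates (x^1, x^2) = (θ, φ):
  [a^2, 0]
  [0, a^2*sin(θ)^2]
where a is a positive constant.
Non-zero Christoffel symbols (Γ^k_{ij} = Γ^k_{ji}):
Γ^θ_{φ φ} = -sin(2*θ)/2
Γ^φ_{θ φ} = 1/tan(θ)
Ricci tensor (R_{ij} = R^k_{ikj}): R_{θθ} = 1, R_{θφ} = 0, R_{φφ} = sin(θ)^2
Inverse metric: g^{θθ} = 1/a^2, g^{φφ} = 1/(a^2*sin(θ)^2)
R = g^{ij} R_{ij} = (1/a^2)(1) + (1/(a^2*sin(θ)^2))(sin(θ)^2) = 2/a^2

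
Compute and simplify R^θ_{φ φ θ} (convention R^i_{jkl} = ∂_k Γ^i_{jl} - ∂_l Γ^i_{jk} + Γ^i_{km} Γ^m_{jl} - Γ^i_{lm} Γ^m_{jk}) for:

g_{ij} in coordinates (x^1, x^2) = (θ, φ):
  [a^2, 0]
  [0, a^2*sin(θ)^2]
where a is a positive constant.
Non-zero Christoffel symbols (Γ^k_{ij} = Γ^k_{ji}):
Γ^θ_{φ φ} = -sin(2*θ)/2
Γ^φ_{θ φ} = 1/tan(θ)
R^θ_{φ φ θ} = ∂_φ Γ^θ_{φ θ} - ∂_θ Γ^θ_{φ φ} + Γ^θ_{φ m} Γ^m_{φ θ} - Γ^θ_{θ m} Γ^m_{φ φ}
  = (0) - (-cos(2*θ)) + (-cos(θ)^2) - (0) = -sin(θ)^2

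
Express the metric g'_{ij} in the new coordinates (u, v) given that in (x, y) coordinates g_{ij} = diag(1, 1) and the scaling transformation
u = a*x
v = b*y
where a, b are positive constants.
Invert the transformation: x = u/a, y = v/b
g'_{ij} = (∂x^k/∂x'^i)(∂x^l/∂x'^j) g_{kl}; with g_{kl} = δ_{kl} this is Σ_k (∂x^k/∂x'^i)(∂x^k/∂x'^j).
Jacobian: ∂x/∂u = 1/a, ∂x/∂v = 0, ∂y/∂u = 0, ∂y/∂v = 1/b
g'_{uu} = (1/a)(1/a) + (0)(0) = 1/a^2
g'_{uv} = (1/a)(0) + (0)(1/b) = 0
g'_{vv} = (0)(0) + (1/b)(1/b) = 1/b^2
g'_{ij} = diag(1/a^2, 1/b^2)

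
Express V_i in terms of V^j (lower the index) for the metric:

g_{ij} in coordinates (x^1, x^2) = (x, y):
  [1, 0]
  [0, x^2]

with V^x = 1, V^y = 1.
V_i = g_{ij} V^j:
V_x = (1)(1) + (0)(1) = 1
V_y = (0)(1) + (x^2)(1) = x^2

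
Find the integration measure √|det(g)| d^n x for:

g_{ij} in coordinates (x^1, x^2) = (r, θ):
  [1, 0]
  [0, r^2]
det(g) = r^2
√|det(g)| = r
Volume element: dV = r dr dθ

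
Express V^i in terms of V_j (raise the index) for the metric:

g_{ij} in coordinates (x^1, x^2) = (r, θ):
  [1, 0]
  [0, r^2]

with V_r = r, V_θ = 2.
Inverse metric (diagonal): g^{rr} = 1, g^{θθ} = 1/r^2
V^i = g^{ij} V_j:
V^r = (1)(r) + (0)(2) = r
V^θ = (0)(r) + (1/r^2)(2) = 2/r^2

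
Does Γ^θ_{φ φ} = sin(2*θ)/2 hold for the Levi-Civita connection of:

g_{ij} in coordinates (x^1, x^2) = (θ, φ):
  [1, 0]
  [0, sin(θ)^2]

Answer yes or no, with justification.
Γ^θ_{φ φ} = (1/2) g^{θθ} (∂_φ g_{θφ} + ∂_φ g_{θφ} - ∂_θ g_{φφ}) = (1/2)(1)((0) + (0) - (sin(2*θ))) = -sin(2*θ)/2
This differs from the proposed value sin(2*θ)/2.
No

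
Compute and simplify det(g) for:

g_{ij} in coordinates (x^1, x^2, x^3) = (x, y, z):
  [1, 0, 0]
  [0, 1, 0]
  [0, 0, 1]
Diagonal metric: det(g) = g_{11}·g_{22}·g_{33}
= (1)·(1)·(1)
det(g) = 1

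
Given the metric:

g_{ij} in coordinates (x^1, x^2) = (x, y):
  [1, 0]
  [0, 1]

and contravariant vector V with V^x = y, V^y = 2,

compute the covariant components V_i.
V_i = g_{ij} V^j:
V_x = (1)(y) + (0)(2) = y
V_y = (0)(y) + (1)(2) = 2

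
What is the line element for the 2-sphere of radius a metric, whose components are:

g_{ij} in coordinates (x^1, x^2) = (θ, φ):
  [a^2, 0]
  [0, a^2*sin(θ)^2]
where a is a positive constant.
ds^2 = g_{ij} dx^i dx^j; only the non-zero components contribute.
ds^2 = a^2 dθ^2 + a^2*sin(θ)^2 dφ^2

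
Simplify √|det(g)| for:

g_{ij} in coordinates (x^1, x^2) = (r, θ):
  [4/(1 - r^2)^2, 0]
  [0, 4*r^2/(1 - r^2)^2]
det(g) = 16*r^2/(1 - r^2)^4
√|det(g)| = 4*r/(r^2 - 1)^2
Volume element: dV = 4*r/(r^2 - 1)^2 dr dθ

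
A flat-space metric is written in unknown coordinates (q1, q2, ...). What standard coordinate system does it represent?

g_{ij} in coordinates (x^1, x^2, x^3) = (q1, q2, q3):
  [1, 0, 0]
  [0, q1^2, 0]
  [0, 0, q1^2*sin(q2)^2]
The line element ds^2 = dq1^2 + q1^2 dq2^2 + q1^2 sin(q2)^2 dq3^2 is dr^2 + r^2 dθ^2 + r^2 sin(θ)^2 dφ^2 with q1 = r, q2 = θ, q3 = φ.
spherical coordinates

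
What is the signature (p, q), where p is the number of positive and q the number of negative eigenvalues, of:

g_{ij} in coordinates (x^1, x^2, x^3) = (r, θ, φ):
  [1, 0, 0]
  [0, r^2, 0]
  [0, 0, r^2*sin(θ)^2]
The metric is diagonal, so its eigenvalues are the diagonal entries: 1, r^2, r^2*sin(θ)^2 (at a generic point, where coordinate-dependent entries are positive).
3 positive, 0 negative.
(3, 0) - Riemannian (positive definite)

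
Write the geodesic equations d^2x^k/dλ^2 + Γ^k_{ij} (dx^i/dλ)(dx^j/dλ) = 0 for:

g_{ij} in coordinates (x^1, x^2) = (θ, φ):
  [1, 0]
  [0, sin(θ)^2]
Geodesic equation: d^2x^k/dλ^2 + Γ^k_{ij} (dx^i/dλ)(dx^j/dλ) = 0.
Non-zero Christoffel symbols:
Γ^θ_{φ φ} = -sin(2*θ)/2
Γ^φ_{θ φ} = 1/tan(θ)
Substituting (the symmetric pair Γ^k_{ij}, Γ^k_{ji} combines into a factor 2):
d^2θ/dλ^2 - (sin(2*θ)/2) (dφ/dλ)^2 = 0
d^2φ/dλ^2 + (2/tan(θ)) (dθ/dλ)(dφ/dλ) = 0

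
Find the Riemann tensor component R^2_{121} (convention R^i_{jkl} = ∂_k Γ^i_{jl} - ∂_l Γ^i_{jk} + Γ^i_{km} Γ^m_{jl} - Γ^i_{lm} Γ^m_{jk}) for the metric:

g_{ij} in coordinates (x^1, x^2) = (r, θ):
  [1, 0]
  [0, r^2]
Non-zero Christoffel symbols (Γ^k_{ij} = Γ^k_{ji}):
Γ^r_{θ θ} = -r
Γ^θ_{r θ} = 1/r
R^θ_{r θ r} = ∂_θ Γ^θ_{r r} - ∂_r Γ^θ_{r θ} + Γ^θ_{θ m} Γ^m_{r r} - Γ^θ_{r m} Γ^m_{r θ}
  = (0) - (-1/r^2) + (0) - (1/r^2) = 0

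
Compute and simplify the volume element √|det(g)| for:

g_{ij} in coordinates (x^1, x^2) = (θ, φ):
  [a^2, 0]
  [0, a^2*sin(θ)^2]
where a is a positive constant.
det(g) = a^4*sin(θ)^2
√|det(g)| = a^2*sin(θ) (taking 0 < θ < π so that |sin(θ)| = sin(θ))
Volume element: dV = a^2*sin(θ) dθ dφ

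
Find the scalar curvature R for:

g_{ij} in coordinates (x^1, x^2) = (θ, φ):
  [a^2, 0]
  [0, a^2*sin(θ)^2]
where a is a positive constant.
Non-zero Christoffel symbols (Γ^k_{ij} = Γ^k_{ji}):
Γ^θ_{φ φ} = -sin(2*θ)/2
Γ^φ_{θ φ} = 1/tan(θ)
Ricci tensor (R_{ij} = R^k_{ikj}): R_{θθ} = 1, R_{θφ} = 0, R_{φφ} = sin(θ)^2
Inverse metric: g^{θθ} = 1/a^2, g^{φφ} = 1/(a^2*sin(θ)^2)
R = g^{ij} R_{ij} = (1/a^2)(1) + (1/(a^2*sin(θ)^2))(sin(θ)^2) = 2/a^2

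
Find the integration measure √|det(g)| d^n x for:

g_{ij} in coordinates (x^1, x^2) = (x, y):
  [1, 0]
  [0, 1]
det(g) = 1
√|det(g)| = 1
Volume element: dV = 1 dx dy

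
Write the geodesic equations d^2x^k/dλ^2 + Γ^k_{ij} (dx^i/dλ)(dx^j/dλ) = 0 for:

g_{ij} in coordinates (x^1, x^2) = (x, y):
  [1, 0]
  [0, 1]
Geodesic equation: d^2x^k/dλ^2 + Γ^k_{ij} (dx^i/dλ)(dx^j/dλ) = 0.
All Christoffel symbols vanish, so the geodesics are straight lines:
d^2x/dλ^2 = 0
d^2y/dλ^2 = 0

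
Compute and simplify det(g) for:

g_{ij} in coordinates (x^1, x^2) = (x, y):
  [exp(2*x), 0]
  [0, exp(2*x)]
For a 2×2 metric: det(g) = g_{11}·g_{22} - g_{12}·g_{21}
= (exp(2*x))·(exp(2*x)) - (0)·(0)
= exp(4*x) - 0
det(g) = exp(4*x)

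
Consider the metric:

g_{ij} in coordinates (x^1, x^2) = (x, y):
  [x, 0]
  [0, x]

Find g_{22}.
With x^1 = x, x^2 = y, g_{22} = g_{yy} is the row-2, column-2 entry of the matrix.
g_{22} = x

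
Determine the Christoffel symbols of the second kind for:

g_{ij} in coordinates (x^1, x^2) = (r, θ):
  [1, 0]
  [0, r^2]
Using Γ^k_{ij} = (1/2) g^{km} (∂_i g_{mj} + ∂_j g_{mi} - ∂_m g_{ij}); the metric is diagonal, so only the m = k term contributes.
Non-zero symbols (using the symmetry Γ^k_{ij} = Γ^k_{ji}):
Γ^r_{θ θ} = (1/2) g^{rr} (∂_θ g_{rθ} + ∂_θ g_{rθ} - ∂_r g_{θθ}) = (1/2)(1)((0) + (0) - (2*r)) = -r
Γ^θ_{r θ} = (1/2) g^{θθ} (∂_r g_{θθ} + ∂_θ g_{θr} - ∂_θ g_{rθ}) = (1/2)(1/r^2)((2*r) + (0) - (0)) = 1/r
All other Christoffel symbols are zero.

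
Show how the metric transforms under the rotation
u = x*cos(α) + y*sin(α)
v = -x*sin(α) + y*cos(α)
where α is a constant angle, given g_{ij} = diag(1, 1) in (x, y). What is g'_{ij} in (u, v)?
Invert the transformation: x = u*cos(α) - v*sin(α), y = u*sin(α) + v*cos(α)
g'_{ij} = (∂x^k/∂x'^i)(∂x^l/∂x'^j) g_{kl}; with g_{kl} = δ_{kl} this is Σ_k (∂x^k/∂x'^i)(∂x^k/∂x'^j).
Jacobian: ∂x/∂u = cos(α), ∂x/∂v = -sin(α), ∂y/∂u = sin(α), ∂y/∂v = cos(α)
g'_{uu} = (cos(α))(cos(α)) + (sin(α))(sin(α)) = 1
g'_{uv} = (cos(α))(-sin(α)) + (sin(α))(cos(α)) = 0
g'_{vv} = (-sin(α))(-sin(α)) + (cos(α))(cos(α)) = 1
g'_{ij} = diag(1, 1)
The Euclidean metric is invariant under rotations.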